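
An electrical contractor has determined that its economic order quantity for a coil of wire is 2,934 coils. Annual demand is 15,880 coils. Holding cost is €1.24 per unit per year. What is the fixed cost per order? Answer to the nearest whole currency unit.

Squaring Q* = √(2DS/H) gives Q*² = 2DS/H.
From Q* = √(2DS/H): S = Q*²H / (2D) = 2,934² × 1.24 / (2 × 15,880) = 336.0945.

S ≈ €336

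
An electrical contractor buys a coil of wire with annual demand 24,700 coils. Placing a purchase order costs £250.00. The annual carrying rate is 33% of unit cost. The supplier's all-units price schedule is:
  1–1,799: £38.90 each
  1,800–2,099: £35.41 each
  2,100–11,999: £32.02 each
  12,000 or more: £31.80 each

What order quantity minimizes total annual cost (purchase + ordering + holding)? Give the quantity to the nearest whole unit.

Holding cost per unit per year at price C is H = 0.33·C.
Candidates are each tier's EOQ (if it falls in that tier) and each price-break quantity.
EOQ at £38.90 = 980.8 (feasible in tier 1): TC = 24,700×£38.90 + (24,700/980.8)×250 + (980.8/2)×0.33×£38.90 = £973,421.15.
EOQ at £35.41 = 1028.0 < 1800, so use break Q=1800: TC = 24,700×£35.41 + (24,700/1800.0)×250 + (1800.0/2)×0.33×£35.41 = £888,574.33.
EOQ at £32.02 = 1081.1 < 2100, so use break Q=2100: TC = 24,700×£32.02 + (24,700/2100.0)×250 + (2100.0/2)×0.33×£32.02 = £804,929.41.
EOQ at £31.80 = 1084.8 < 12000, so use break Q=12000: TC = 24,700×£31.80 + (24,700/12000.0)×250 + (12000.0/2)×0.33×£31.80 = £848,938.58.
Lowest total cost is £804,929.41 at Q = 2100.0.

Q* ≈ 2,100 coils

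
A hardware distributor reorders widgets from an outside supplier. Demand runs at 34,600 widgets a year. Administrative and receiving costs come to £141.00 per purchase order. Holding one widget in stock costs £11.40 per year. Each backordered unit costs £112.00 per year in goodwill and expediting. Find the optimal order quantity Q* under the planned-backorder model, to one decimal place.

With planned backorders, Q* = √(2DS/H) · √((H+B)/B).
√(2DS/H) = √(2 × 34,600 × 141 / 11.4) = 925.146.
√((H+B)/B) = √((11.4+112)/112) = 1.0497.
Q* ≈ 971.088.

Q* ≈ 971.1 widgets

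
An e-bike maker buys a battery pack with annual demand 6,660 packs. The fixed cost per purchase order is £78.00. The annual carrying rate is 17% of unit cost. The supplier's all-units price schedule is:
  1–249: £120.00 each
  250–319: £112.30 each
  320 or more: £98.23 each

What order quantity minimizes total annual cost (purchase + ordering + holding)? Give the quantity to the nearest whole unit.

Holding cost per unit per year at price C is H = 0.17·C.
For each price level, check whether its EOQ is feasible; otherwise the best quantity at that price is the breakpoint.
EOQ at £120.00 = 225.7 (feasible in tier 1): TC = 6,660×£120.00 + (6,660/225.7)×78 + (225.7/2)×0.17×£120.00 = £803,803.78.
EOQ at £112.30 = 233.3 < 250, so use break Q=250: TC = 6,660×£112.30 + (6,660/250.0)×78 + (250.0/2)×0.17×£112.30 = £752,382.30.
EOQ at £98.23 = 249.4 < 320, so use break Q=320: TC = 6,660×£98.23 + (6,660/320.0)×78 + (320.0/2)×0.17×£98.23 = £658,507.03.
Lowest total cost is £658,507.03 at Q = 320.0.

Q* ≈ 320 packs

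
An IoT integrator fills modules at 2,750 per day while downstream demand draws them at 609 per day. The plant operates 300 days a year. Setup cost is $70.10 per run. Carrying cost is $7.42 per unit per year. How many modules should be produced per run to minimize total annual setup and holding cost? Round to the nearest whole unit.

Q* ≈ 2,106 modules

Annual demand D = 609 × 300 = 182,700.
Production build-up factor (1 − d/p) = 1 − 609/2,750 = 0.7785.
Q* = √(2DS / (H(1 − d/p))) = √(2 × 182,700 × 70.1 / (7.42 × 0.7785)).
= √(25,614,540 / 5.7768) ≈ 2105.714.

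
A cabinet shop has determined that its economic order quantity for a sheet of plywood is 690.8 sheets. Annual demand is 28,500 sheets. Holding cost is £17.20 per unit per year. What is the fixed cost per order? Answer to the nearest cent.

The basic EOQ model gives Q* = √(2DS/H); rearrange for the unknown.
From Q* = √(2DS/H): S = Q*²H / (2D) = 690.8² × 17.2 / (2 × 28,500) = 143.9986.

S ≈ £144.00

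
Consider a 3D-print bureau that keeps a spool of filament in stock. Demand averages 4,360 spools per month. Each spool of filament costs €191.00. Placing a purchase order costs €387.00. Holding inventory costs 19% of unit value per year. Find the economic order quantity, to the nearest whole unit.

Annual demand D = 4,360 × 12 = 52,320.
Holding cost H = 0.19 × €191.00 = €36.2900 per unit per year.
EOQ = √(2DS / H) = √(2 × 52,320 × 387 / 36.29).
= √(40,495,680 / 36.29) = √1,115,890.879 ≈ 1056.357.

Q* ≈ 1,056 spools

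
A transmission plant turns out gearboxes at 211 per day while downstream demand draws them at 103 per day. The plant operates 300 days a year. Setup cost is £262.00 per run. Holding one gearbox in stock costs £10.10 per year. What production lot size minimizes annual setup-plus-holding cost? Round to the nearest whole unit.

Annual demand D = 103 × 300 = 30,900.
Production build-up factor (1 − d/p) = 1 − 103/211 = 0.5118.
Q* = √(2DS / (H(1 − d/p))) = √(2 × 30,900 × 262 / (10.1 × 0.5118)).
= √(16,191,600 / 5.1697) ≈ 1769.757.

Q* ≈ 1,770 gearboxes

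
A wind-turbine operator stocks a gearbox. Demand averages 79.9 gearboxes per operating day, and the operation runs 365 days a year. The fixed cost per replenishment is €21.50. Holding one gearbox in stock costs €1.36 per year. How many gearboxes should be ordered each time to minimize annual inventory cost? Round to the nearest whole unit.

Annual demand D = 79.9 × 365 = 29,163.5.
EOQ = √(2DS / H) = √(2 × 29,163.5 × 21.5 / 1.36).
= √(1,254,030.5 / 1.36) = √922,081.25 ≈ 960.251.

Q* ≈ 960 gearboxes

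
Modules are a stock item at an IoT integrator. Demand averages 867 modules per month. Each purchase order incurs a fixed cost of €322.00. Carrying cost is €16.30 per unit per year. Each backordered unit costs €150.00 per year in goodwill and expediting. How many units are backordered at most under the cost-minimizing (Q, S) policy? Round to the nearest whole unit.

Annual demand D = 867 × 12 = 10,404.
With planned backorders, Q* = √(2DS/H) · √((H+B)/B).
√(2DS/H) = √(2 × 10,404 × 322 / 16.3) = 641.135.
√((H+B)/B) = √((16.3+150)/150) = 1.0529.
Q* ≈ 675.072.
S* = Q* · H/(H+B) = 675.072 × 16.3/166.3 ≈ 66.168.

S* ≈ 66 modules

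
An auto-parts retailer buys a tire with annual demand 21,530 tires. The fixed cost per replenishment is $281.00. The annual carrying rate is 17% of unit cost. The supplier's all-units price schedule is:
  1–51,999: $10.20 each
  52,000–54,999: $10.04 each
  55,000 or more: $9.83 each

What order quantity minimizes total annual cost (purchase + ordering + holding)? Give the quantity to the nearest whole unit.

Q* ≈ 2,642 tires

Holding cost per unit per year at price C is H = 0.17·C.
Evaluate total cost at each tier's feasible EOQ or, if the EOQ is below the tier, at the tier's minimum quantity.
EOQ at $10.20 = 2641.6 (feasible in tier 1): TC = 21,530×$10.20 + (21,530/2641.6)×281 + (2641.6/2)×0.17×$10.20 = $224,186.52.
EOQ at $10.04 = 2662.6 < 52000, so use break Q=52000: TC = 21,530×$10.04 + (21,530/52000.0)×281 + (52000.0/2)×0.17×$10.04 = $260,654.34.
EOQ at $9.83 = 2690.8 < 55000, so use break Q=55000: TC = 21,530×$9.83 + (21,530/55000.0)×281 + (55000.0/2)×0.17×$9.83 = $257,705.15.
Lowest total cost is $224,186.52 at Q = 2641.6.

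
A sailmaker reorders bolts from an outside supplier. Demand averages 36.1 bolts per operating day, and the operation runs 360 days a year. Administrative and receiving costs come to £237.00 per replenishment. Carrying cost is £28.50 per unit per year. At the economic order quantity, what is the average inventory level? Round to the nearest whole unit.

Annual demand D = 36.1 × 360 = 12,996.
Q* = √(2DS/H) = √(2 × 12,996 × 237 / 28.5) ≈ 464.91.
Average inventory = Q*/2 ≈ 464.91 / 2 = 232.456.

Average inventory ≈ 232 bolts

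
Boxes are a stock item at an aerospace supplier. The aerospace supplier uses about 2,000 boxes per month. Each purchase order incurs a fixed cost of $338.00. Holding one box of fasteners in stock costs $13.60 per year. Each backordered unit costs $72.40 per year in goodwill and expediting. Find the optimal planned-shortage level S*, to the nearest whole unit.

S* ≈ 188 boxes

Annual demand D = 2,000 × 12 = 24,000.
With planned backorders, Q* = √(2DS/H) · √((H+B)/B).
√(2DS/H) = √(2 × 24,000 × 338 / 13.6) = 1092.218.
√((H+B)/B) = √((13.6+72.4)/72.4) = 1.0899.
Q* ≈ 1190.391.
S* = Q* · H/(H+B) = 1190.391 × 13.6/86 ≈ 188.248.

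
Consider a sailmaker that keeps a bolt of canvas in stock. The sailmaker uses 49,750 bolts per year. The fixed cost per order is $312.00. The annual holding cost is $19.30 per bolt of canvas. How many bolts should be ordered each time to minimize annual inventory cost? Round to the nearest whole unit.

Q* ≈ 1,268 bolts

EOQ = √(2DS / H) = √(2 × 49,750 × 312 / 19.3).
= √(31,044,000 / 19.3) = √1,608,497.4093 ≈ 1268.266.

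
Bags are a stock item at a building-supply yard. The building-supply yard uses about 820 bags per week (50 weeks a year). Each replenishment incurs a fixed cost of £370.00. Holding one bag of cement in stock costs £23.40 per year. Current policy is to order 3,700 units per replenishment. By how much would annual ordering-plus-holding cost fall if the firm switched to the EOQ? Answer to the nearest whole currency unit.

Annual demand D = 820 × 50 = 41,000.
EOQ = √(2DS/H) = √(2 × 41,000 × 370 / 23.4) ≈ 1138.68.
Cost at Q* = (D/Q*)S + (Q*/2)H = √(2DSH) ≈ £26,645.00.
Cost at Q = 3,700: (41,000/3,700)×370 + (3,700/2)×23.4 = £4,100.00 + £43,290.00 = £47,390.00.
Excess = £47,390.00 − £26,645.00 = £20,745.00.

Extra cost ≈ £20,745 per year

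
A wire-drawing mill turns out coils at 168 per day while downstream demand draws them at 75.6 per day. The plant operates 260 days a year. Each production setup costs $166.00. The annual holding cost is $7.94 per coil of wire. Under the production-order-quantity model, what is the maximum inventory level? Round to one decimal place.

Annual demand D = 75.6 × 260 = 19,656.
Production build-up factor (1 − d/p) = 1 − 75.6/168 = 0.5500.
Q* = √(2DS / (H(1 − d/p))) = √(2 × 19,656 × 166 / (7.94 × 0.5500)).
= √(6,525,792 / 4.367) ≈ 1222.433.
Maximum inventory = Q*(1 − d/p) = 1222.433 × 0.5500 ≈ 672.338.

I_max ≈ 672.3 coils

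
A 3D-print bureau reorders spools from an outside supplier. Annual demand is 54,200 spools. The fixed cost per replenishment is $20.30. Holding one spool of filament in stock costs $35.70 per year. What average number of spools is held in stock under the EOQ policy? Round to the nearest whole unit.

The optimal lot size = √(2DS/H) = √(2 × 54,200 × 20.3 / 35.7) ≈ 248.27.
Average inventory = Q*/2 ≈ 248.27 / 2 = 124.136.

Average inventory ≈ 124 spools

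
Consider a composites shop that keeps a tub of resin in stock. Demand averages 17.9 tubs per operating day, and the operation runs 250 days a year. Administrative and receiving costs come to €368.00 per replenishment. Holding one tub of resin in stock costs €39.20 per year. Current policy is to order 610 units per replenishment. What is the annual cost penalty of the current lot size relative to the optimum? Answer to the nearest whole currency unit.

Annual demand D = 17.9 × 250 = 4,475.
EOQ = √(2DS/H) = √(2 × 4,475 × 368 / 39.2) ≈ 289.86.
Cost at Q* = (D/Q*)S + (Q*/2)H = √(2DSH) ≈ €11,362.62.
Cost at Q = 610: (4,475/610)×368 + (610/2)×39.2 = €2,699.67 + €11,956.00 = €14,655.67.
Excess = €14,655.67 − €11,362.62 = €3,293.05.

Extra cost ≈ €3,293 per year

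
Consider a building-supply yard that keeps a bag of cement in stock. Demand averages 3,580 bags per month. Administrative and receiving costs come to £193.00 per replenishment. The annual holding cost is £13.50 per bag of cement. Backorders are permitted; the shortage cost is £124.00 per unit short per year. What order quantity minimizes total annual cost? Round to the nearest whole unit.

Q* ≈ 1,167 bags

Annual demand D = 3,580 × 12 = 42,960.
With planned backorders, Q* = √(2DS/H) · √((H+B)/B).
√(2DS/H) = √(2 × 42,960 × 193 / 13.5) = 1108.304.
√((H+B)/B) = √((13.5+124)/124) = 1.0530.
Q* ≈ 1167.077.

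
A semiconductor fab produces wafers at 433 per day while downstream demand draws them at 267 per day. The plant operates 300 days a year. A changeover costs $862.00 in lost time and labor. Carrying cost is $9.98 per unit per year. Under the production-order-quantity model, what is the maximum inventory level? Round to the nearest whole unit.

I_max ≈ 2,303 wafers

Annual demand D = 267 × 300 = 80,100.
Production build-up factor (1 − d/p) = 1 − 267/433 = 0.3834.
Q* = √(2DS / (H(1 − d/p))) = √(2 × 80,100 × 862 / (9.98 × 0.3834)).
= √(138,092,400 / 3.8261) ≈ 6007.718.
Maximum inventory = Q*(1 − d/p) = 6007.718 × 0.3834 ≈ 2303.190.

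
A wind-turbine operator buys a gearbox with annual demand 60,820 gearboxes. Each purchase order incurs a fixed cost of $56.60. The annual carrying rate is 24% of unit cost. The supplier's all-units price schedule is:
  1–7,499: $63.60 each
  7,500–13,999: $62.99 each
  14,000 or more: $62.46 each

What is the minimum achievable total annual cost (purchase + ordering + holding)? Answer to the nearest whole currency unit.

TC* ≈ $3,878,403

Holding cost per unit per year at price C is H = 0.24·C.
Evaluate total cost at each tier's feasible EOQ or, if the EOQ is below the tier, at the tier's minimum quantity.
EOQ at $63.60 = 671.6 (feasible in tier 1): TC = 60,820×$63.60 + (60,820/671.6)×56.6 + (671.6/2)×0.24×$63.60 = $3,878,403.34.
EOQ at $62.99 = 674.8 < 7500, so use break Q=7500: TC = 60,820×$62.99 + (60,820/7500.0)×56.6 + (7500.0/2)×0.24×$62.99 = $3,888,201.79.
EOQ at $62.46 = 677.7 < 14000, so use break Q=14000: TC = 60,820×$62.46 + (60,820/14000.0)×56.6 + (14000.0/2)×0.24×$62.46 = $3,903,995.89.
Lowest total cost among the candidates is at Q = 671.6.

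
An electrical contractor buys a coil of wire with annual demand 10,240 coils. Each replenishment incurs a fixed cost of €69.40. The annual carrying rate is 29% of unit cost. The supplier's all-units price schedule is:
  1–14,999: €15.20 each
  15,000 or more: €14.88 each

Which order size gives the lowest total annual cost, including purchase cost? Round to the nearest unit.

Q* ≈ 568 coils

Holding cost per unit per year at price C is H = 0.29·C.
Candidates are each tier's EOQ (if it falls in that tier) and each price-break quantity.
EOQ at €15.20 = 567.8 (feasible in tier 1): TC = 10,240×€15.20 + (10,240/567.8)×69.4 + (567.8/2)×0.29×€15.20 = €158,151.03.
EOQ at €14.88 = 573.9 < 15000, so use break Q=15000: TC = 10,240×€14.88 + (10,240/15000.0)×69.4 + (15000.0/2)×0.29×€14.88 = €184,782.58.
Lowest total cost is €158,151.03 at Q = 567.8.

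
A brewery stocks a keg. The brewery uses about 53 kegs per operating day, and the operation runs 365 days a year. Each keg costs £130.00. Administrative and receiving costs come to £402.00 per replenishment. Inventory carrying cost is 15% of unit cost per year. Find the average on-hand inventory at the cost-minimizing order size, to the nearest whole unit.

Annual demand D = 53 × 365 = 19,345.
Holding cost H = 0.15 × £130.00 = £19.5000 per unit per year.
The optimal lot size = √(2DS/H) = √(2 × 19,345 × 402 / 19.5) ≈ 893.09.
Average inventory = Q*/2 ≈ 893.09 / 2 = 446.545.

Average inventory ≈ 447 kegs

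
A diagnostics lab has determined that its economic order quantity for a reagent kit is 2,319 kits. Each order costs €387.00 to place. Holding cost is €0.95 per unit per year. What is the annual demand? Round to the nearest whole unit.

The basic EOQ model gives Q* = √(2DS/H); rearrange for the unknown.
From Q* = √(2DS/H): D = Q*²H / (2S) = 2,319² × 0.95 / (2 × 387) = 6600.611.

D ≈ 6,601 kits per year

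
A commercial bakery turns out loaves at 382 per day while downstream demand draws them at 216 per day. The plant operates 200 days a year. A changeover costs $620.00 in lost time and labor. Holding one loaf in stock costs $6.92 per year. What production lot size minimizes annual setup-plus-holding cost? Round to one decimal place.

Q* ≈ 4,220.6 loaves

Annual demand D = 216 × 200 = 43,200.
Production build-up factor (1 − d/p) = 1 − 216/382 = 0.4346.
Q* = √(2DS / (H(1 − d/p))) = √(2 × 43,200 × 620 / (6.92 × 0.4346)).
= √(53,568,000 / 3.0071) ≈ 4220.630.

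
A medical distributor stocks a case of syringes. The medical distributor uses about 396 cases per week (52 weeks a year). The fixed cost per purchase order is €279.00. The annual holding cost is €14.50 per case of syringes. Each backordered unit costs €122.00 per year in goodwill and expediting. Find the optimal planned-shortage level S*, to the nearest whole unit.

Annual demand D = 396 × 52 = 20,592.
With planned backorders, Q* = √(2DS/H) · √((H+B)/B).
√(2DS/H) = √(2 × 20,592 × 279 / 14.5) = 890.189.
√((H+B)/B) = √((14.5+122)/122) = 1.0578.
Q* ≈ 941.605.
S* = Q* · H/(H+B) = 941.605 × 14.5/136.5 ≈ 100.024.

S* ≈ 100 cases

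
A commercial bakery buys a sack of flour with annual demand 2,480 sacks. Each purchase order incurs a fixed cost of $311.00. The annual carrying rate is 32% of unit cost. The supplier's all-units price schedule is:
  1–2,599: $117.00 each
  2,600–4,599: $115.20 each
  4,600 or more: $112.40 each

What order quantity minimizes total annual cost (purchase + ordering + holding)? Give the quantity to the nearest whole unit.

Holding cost per unit per year at price C is H = 0.32·C.
Evaluate total cost at each tier's feasible EOQ or, if the EOQ is below the tier, at the tier's minimum quantity.
EOQ at $117.00 = 203.0 (feasible in tier 1): TC = 2,480×$117.00 + (2,480/203.0)×311 + (203.0/2)×0.32×$117.00 = $297,759.57.
EOQ at $115.20 = 204.6 < 2600, so use break Q=2600: TC = 2,480×$115.20 + (2,480/2600.0)×311 + (2600.0/2)×0.32×$115.20 = $333,915.85.
EOQ at $112.40 = 207.1 < 4600, so use break Q=4600: TC = 2,480×$112.40 + (2,480/4600.0)×311 + (4600.0/2)×0.32×$112.40 = $361,646.07.
Lowest total cost is $297,759.57 at Q = 203.0.

Q* ≈ 203 sacks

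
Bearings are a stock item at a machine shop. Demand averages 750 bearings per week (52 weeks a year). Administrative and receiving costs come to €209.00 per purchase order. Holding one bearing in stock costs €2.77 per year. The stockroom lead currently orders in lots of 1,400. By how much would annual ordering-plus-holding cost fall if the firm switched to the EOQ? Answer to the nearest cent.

Annual demand D = 750 × 52 = 39,000.
EOQ = √(2DS/H) = √(2 × 39,000 × 209 / 2.77) ≈ 2425.94.
Cost at Q* = (D/Q*)S + (Q*/2)H = √(2DSH) ≈ €6,719.86.
Cost at Q = 1,400: (39,000/1,400)×209 + (1,400/2)×2.77 = €5,822.14 + €1,939.00 = €7,761.14.
Excess = €7,761.14 − €6,719.86 = €1,041.28.

Extra cost ≈ €1,041.28 per year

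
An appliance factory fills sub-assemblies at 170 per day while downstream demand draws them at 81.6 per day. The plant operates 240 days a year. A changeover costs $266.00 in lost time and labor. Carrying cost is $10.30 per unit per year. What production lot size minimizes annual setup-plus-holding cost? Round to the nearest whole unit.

Annual demand D = 81.6 × 240 = 19,584.
Production build-up factor (1 − d/p) = 1 − 81.6/170 = 0.5200.
Q* = √(2DS / (H(1 − d/p))) = √(2 × 19,584 × 266 / (10.3 × 0.5200)).
= √(10,418,688 / 5.356) ≈ 1394.717.

Q* ≈ 1,395 sub-assemblies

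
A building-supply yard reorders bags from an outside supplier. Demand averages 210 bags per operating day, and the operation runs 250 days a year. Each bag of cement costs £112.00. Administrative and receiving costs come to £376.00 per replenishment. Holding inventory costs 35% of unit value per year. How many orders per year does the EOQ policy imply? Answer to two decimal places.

N ≈ 52.31 orders per year

Annual demand D = 210 × 250 = 52,500.
Holding cost H = 0.35 × £112.00 = £39.2000 per unit per year.
The optimal lot size = √(2DS/H) = √(2 × 52,500 × 376 / 39.2) ≈ 1003.57.
Orders per year = D / Q* = 52,500 / 1003.57 ≈ 52.313.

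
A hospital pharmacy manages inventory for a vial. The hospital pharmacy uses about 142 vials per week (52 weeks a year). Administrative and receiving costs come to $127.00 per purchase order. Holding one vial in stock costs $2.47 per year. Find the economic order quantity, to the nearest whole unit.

Q* ≈ 871 vials

Annual demand D = 142 × 52 = 7,384.
EOQ = √(2DS / H) = √(2 × 7,384 × 127 / 2.47).
= √(1,875,536 / 2.47) = √759,326.3158 ≈ 871.393.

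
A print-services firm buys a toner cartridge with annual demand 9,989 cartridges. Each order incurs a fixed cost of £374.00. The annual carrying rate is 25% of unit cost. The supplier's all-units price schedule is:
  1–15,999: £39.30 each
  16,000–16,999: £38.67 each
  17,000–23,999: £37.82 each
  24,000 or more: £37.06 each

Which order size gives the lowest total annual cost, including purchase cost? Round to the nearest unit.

Q* ≈ 872 cartridges

Holding cost per unit per year at price C is H = 0.25·C.
Candidates are each tier's EOQ (if it falls in that tier) and each price-break quantity.
EOQ at £39.30 = 872.1 (feasible in tier 1): TC = 9,989×£39.30 + (9,989/872.1)×374 + (872.1/2)×0.25×£39.30 = £401,135.67.
EOQ at £38.67 = 879.1 < 16000, so use break Q=16000: TC = 9,989×£38.67 + (9,989/16000.0)×374 + (16000.0/2)×0.25×£38.67 = £463,848.12.
EOQ at £37.82 = 889.0 < 17000, so use break Q=17000: TC = 9,989×£37.82 + (9,989/17000.0)×374 + (17000.0/2)×0.25×£37.82 = £458,371.24.
EOQ at £37.06 = 898.0 < 24000, so use break Q=24000: TC = 9,989×£37.06 + (9,989/24000.0)×374 + (24000.0/2)×0.25×£37.06 = £481,528.00.
Lowest total cost is £401,135.67 at Q = 872.1.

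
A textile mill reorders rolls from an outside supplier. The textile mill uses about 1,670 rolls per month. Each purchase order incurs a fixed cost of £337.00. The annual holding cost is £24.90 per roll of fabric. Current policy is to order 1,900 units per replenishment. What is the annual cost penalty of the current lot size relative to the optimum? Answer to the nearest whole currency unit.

Annual demand D = 1,670 × 12 = 20,040.
EOQ = √(2DS/H) = √(2 × 20,040 × 337 / 24.9) ≈ 736.51.
Cost at Q* = (D/Q*)S + (Q*/2)H = √(2DSH) ≈ £18,339.12.
Cost at Q = 1,900: (20,040/1,900)×337 + (1,900/2)×24.9 = £3,554.46 + £23,655.00 = £27,209.46.
Excess = £27,209.46 − £18,339.12 = £8,870.34.

Extra cost ≈ £8,870 per year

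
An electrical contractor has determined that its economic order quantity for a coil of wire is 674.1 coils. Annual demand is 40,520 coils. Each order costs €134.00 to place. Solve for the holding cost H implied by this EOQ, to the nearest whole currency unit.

Squaring Q* = √(2DS/H) gives Q*² = 2DS/H.
From Q* = √(2DS/H): H = 2DS / Q*² = 2 × 40,520 × 134 / 674.1² = 23.8977.

H ≈ €24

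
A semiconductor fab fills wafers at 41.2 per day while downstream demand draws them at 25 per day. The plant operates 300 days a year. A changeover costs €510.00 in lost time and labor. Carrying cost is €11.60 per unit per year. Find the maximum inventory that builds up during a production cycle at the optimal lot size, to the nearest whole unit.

Annual demand D = 25 × 300 = 7,500.
Production build-up factor (1 − d/p) = 1 − 25/41.2 = 0.3932.
Q* = √(2DS / (H(1 − d/p))) = √(2 × 7,500 × 510 / (11.6 × 0.3932)).
= √(7,650,000 / 4.5612) ≈ 1295.069.
Maximum inventory = Q*(1 − d/p) = 1295.069 × 0.3932 ≈ 509.226.

I_max ≈ 509 wafers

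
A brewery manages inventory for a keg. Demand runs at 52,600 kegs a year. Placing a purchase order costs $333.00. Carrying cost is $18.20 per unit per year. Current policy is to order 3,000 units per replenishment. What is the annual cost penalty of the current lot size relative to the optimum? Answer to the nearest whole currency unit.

EOQ = √(2DS/H) = √(2 × 52,600 × 333 / 18.2) ≈ 1387.38.
Cost at Q* = (D/Q*)S + (Q*/2)H = √(2DSH) ≈ $25,250.25.
Cost at Q = 3,000: (52,600/3,000)×333 + (3,000/2)×18.2 = $5,838.60 + $27,300.00 = $33,138.60.
Excess = $33,138.60 − $25,250.25 = $7,888.35.

Extra cost ≈ $7,888 per year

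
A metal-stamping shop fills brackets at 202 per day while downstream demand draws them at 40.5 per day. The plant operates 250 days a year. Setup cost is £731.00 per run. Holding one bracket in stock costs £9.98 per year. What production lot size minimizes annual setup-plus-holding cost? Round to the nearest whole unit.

Annual demand D = 40.5 × 250 = 10,125.
Production build-up factor (1 − d/p) = 1 − 40.5/202 = 0.7995.
Q* = √(2DS / (H(1 − d/p))) = √(2 × 10,125 × 731 / (9.98 × 0.7995)).
= √(14,802,750 / 7.9791) ≈ 1362.057.

Q* ≈ 1,362 brackets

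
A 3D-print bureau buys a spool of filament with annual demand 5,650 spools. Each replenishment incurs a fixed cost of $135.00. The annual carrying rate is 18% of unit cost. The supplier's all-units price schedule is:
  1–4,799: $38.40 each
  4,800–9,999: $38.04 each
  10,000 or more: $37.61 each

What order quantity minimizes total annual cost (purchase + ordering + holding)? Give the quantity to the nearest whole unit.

Q* ≈ 470 spools

Holding cost per unit per year at price C is H = 0.18·C.
Evaluate total cost at each tier's feasible EOQ or, if the EOQ is below the tier, at the tier's minimum quantity.
EOQ at $38.40 = 469.8 (feasible in tier 1): TC = 5,650×$38.40 + (5,650/469.8)×135 + (469.8/2)×0.18×$38.40 = $220,207.19.
EOQ at $38.04 = 472.0 < 4800, so use break Q=4800: TC = 5,650×$38.04 + (5,650/4800.0)×135 + (4800.0/2)×0.18×$38.04 = $231,518.19.
EOQ at $37.61 = 474.7 < 10000, so use break Q=10000: TC = 5,650×$37.61 + (5,650/10000.0)×135 + (10000.0/2)×0.18×$37.61 = $246,421.77.
Lowest total cost is $220,207.19 at Q = 469.8.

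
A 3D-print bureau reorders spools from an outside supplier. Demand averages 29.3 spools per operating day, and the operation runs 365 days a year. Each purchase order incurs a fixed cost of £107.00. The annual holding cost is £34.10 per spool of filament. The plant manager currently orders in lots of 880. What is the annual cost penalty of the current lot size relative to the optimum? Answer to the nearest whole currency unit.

Annual demand D = 29.3 × 365 = 10,694.5.
EOQ = √(2DS/H) = √(2 × 10,694.5 × 107 / 34.1) ≈ 259.07.
Cost at Q* = (D/Q*)S + (Q*/2)H = √(2DSH) ≈ £8,834.14.
Cost at Q = 880: (10,694.5/880)×107 + (880/2)×34.1 = £1,300.35 + £15,004.00 = £16,304.35.
Excess = £16,304.35 − £8,834.14 = £7,470.21.

Extra cost ≈ £7,470 per year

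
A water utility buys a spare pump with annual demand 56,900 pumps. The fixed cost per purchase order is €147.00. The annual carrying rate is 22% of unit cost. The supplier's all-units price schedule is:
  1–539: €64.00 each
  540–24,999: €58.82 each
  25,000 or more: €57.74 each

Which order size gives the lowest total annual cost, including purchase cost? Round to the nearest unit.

Holding cost per unit per year at price C is H = 0.22·C.
Evaluate total cost at each tier's feasible EOQ or, if the EOQ is below the tier, at the tier's minimum quantity.
Tier 1 (€64.00): EOQ = 1090.0 exceeds tier's upper bound 539, so this tier is dominated.
EOQ at €58.82 = 1137.0 (feasible in tier 2): TC = 56,900×€58.82 + (56,900/1137.0)×147 + (1137.0/2)×0.22×€58.82 = €3,361,571.08.
EOQ at €57.74 = 1147.6 < 25000, so use break Q=25000: TC = 56,900×€57.74 + (56,900/25000.0)×147 + (25000.0/2)×0.22×€57.74 = €3,444,525.57.
Lowest total cost is €3,361,571.08 at Q = 1137.0.

Q* ≈ 1,137 pumps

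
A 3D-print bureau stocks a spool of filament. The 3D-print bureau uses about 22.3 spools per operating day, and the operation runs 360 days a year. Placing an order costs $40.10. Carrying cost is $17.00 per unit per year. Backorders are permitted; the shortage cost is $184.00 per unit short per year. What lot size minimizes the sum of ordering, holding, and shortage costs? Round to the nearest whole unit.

Q* ≈ 203 spools

Annual demand D = 22.3 × 360 = 8,028.
With planned backorders, Q* = √(2DS/H) · √((H+B)/B).
√(2DS/H) = √(2 × 8,028 × 40.1 / 17) = 194.611.
√((H+B)/B) = √((17+184)/184) = 1.0452.
Q* ≈ 203.402.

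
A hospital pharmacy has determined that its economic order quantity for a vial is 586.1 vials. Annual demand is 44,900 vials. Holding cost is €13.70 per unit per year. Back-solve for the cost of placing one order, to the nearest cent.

The basic EOQ model gives Q* = √(2DS/H); rearrange for the unknown.
From Q* = √(2DS/H): S = Q*²H / (2D) = 586.1² × 13.7 / (2 × 44,900) = 52.4068.

S ≈ €52.41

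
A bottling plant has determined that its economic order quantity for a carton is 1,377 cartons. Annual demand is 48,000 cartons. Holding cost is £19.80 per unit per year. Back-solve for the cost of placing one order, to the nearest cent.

S ≈ £391.08

Squaring Q* = √(2DS/H) gives Q*² = 2DS/H.
From Q* = √(2DS/H): S = Q*²H / (2D) = 1,377² × 19.8 / (2 × 48,000) = 391.0766.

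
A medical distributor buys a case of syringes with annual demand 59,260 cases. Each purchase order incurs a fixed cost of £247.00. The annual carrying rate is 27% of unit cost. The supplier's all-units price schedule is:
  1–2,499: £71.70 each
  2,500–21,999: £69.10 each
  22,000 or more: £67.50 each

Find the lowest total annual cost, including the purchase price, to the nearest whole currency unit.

Holding cost per unit per year at price C is H = 0.27·C.
Candidates are each tier's EOQ (if it falls in that tier) and each price-break quantity.
EOQ at £71.70 = 1229.7 (feasible in tier 1): TC = 59,260×£71.70 + (59,260/1229.7)×247 + (1229.7/2)×0.27×£71.70 = £4,272,747.96.
EOQ at £69.10 = 1252.6 < 2500, so use break Q=2500: TC = 59,260×£69.10 + (59,260/2500.0)×247 + (2500.0/2)×0.27×£69.10 = £4,124,042.14.
EOQ at £67.50 = 1267.4 < 22000, so use break Q=22000: TC = 59,260×£67.50 + (59,260/22000.0)×247 + (22000.0/2)×0.27×£67.50 = £4,201,190.33.
Lowest total cost among the candidates is at Q = 2500.0.

TC* ≈ £4,124,042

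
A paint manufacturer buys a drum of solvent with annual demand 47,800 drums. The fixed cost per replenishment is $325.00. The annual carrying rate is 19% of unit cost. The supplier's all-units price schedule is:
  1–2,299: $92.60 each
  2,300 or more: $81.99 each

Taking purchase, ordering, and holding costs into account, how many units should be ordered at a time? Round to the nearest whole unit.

Q* ≈ 2,300 drums

Holding cost per unit per year at price C is H = 0.19·C.
For each price level, check whether its EOQ is feasible; otherwise the best quantity at that price is the breakpoint.
EOQ at $92.60 = 1328.9 (feasible in tier 1): TC = 47,800×$92.60 + (47,800/1328.9)×325 + (1328.9/2)×0.19×$92.60 = $4,449,660.45.
EOQ at $81.99 = 1412.3 < 2300, so use break Q=2300: TC = 47,800×$81.99 + (47,800/2300.0)×325 + (2300.0/2)×0.19×$81.99 = $3,943,791.16.
Lowest total cost is $3,943,791.16 at Q = 2300.0.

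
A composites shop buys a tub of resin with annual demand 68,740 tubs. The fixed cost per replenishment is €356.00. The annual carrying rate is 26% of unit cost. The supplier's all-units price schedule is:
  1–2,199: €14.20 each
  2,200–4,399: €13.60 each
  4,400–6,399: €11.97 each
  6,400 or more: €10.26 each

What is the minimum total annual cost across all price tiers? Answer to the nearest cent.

TC* ≈ €717,632.38

Holding cost per unit per year at price C is H = 0.26·C.
Candidates are each tier's EOQ (if it falls in that tier) and each price-break quantity.
Tier 1 (€14.20): EOQ = 3640.9 exceeds tier's upper bound 2199, so this tier is dominated.
EOQ at €13.60 = 3720.4 (feasible in tier 2): TC = 68,740×€13.60 + (68,740/3720.4)×356 + (3720.4/2)×0.26×€13.60 = €948,019.30.
EOQ at €11.97 = 3965.6 < 4400, so use break Q=4400: TC = 68,740×€11.97 + (68,740/4400.0)×356 + (4400.0/2)×0.26×€11.97 = €835,226.33.
EOQ at €10.26 = 4283.4 < 6400, so use break Q=6400: TC = 68,740×€10.26 + (68,740/6400.0)×356 + (6400.0/2)×0.26×€10.26 = €717,632.38.
Lowest total cost among the candidates is at Q = 6400.0.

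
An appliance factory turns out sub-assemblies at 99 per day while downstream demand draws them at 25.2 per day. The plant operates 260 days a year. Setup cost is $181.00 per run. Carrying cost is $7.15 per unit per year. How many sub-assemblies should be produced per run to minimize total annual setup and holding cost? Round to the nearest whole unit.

Annual demand D = 25.2 × 260 = 6,552.
Production build-up factor (1 − d/p) = 1 − 25.2/99 = 0.7455.
Q* = √(2DS / (H(1 − d/p))) = √(2 × 6,552 × 181 / (7.15 × 0.7455)).
= √(2,371,824 / 5.33) ≈ 667.080.

Q* ≈ 667 sub-assemblies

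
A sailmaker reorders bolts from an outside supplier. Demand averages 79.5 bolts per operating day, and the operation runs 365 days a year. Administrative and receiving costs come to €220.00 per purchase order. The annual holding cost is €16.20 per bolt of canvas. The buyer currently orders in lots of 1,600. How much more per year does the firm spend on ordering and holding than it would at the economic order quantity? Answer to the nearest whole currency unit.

Extra cost ≈ €2,568 per year

Annual demand D = 79.5 × 365 = 29,017.5.
EOQ = √(2DS/H) = √(2 × 29,017.5 × 220 / 16.2) ≈ 887.77.
Cost at Q* = (D/Q*)S + (Q*/2)H = √(2DSH) ≈ €14,381.82.
Cost at Q = 1,600: (29,017.5/1,600)×220 + (1,600/2)×16.2 = €3,989.91 + €12,960.00 = €16,949.91.
Excess = €16,949.91 − €14,381.82 = €2,568.09.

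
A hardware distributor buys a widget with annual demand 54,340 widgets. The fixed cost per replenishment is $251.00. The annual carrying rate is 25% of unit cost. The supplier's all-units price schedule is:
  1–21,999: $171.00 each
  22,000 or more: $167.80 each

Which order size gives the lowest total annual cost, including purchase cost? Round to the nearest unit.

Q* ≈ 799 widgets

Holding cost per unit per year at price C is H = 0.25·C.
For each price level, check whether its EOQ is feasible; otherwise the best quantity at that price is the breakpoint.
EOQ at $171.00 = 798.8 (feasible in tier 1): TC = 54,340×$171.00 + (54,340/798.8)×251 + (798.8/2)×0.25×$171.00 = $9,326,289.14.
EOQ at $167.80 = 806.4 < 22000, so use break Q=22000: TC = 54,340×$167.80 + (54,340/22000.0)×251 + (22000.0/2)×0.25×$167.80 = $9,580,321.97.
Lowest total cost is $9,326,289.14 at Q = 798.8.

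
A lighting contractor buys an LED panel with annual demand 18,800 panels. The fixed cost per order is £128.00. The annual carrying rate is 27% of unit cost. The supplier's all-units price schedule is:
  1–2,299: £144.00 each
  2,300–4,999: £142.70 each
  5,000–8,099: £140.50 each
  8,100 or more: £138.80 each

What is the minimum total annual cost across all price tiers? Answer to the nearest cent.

Holding cost per unit per year at price C is H = 0.27·C.
Evaluate total cost at each tier's feasible EOQ or, if the EOQ is below the tier, at the tier's minimum quantity.
EOQ at £144.00 = 351.8 (feasible in tier 1): TC = 18,800×£144.00 + (18,800/351.8)×128 + (351.8/2)×0.27×£144.00 = £2,720,879.24.
EOQ at £142.70 = 353.4 < 2300, so use break Q=2300: TC = 18,800×£142.70 + (18,800/2300.0)×128 + (2300.0/2)×0.27×£142.70 = £2,728,114.61.
EOQ at £140.50 = 356.2 < 5000, so use break Q=5000: TC = 18,800×£140.50 + (18,800/5000.0)×128 + (5000.0/2)×0.27×£140.50 = £2,736,718.78.
EOQ at £138.80 = 358.4 < 8100, so use break Q=8100: TC = 18,800×£138.80 + (18,800/8100.0)×128 + (8100.0/2)×0.27×£138.80 = £2,761,514.89.
Lowest total cost among the candidates is at Q = 351.8.

TC* ≈ £2,720,879.24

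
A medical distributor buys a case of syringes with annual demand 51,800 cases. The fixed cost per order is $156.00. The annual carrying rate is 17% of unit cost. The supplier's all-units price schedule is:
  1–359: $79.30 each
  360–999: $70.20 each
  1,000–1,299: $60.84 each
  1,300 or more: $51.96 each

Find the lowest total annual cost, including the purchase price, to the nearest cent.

Holding cost per unit per year at price C is H = 0.17·C.
Candidates are each tier's EOQ (if it falls in that tier) and each price-break quantity.
Tier 1 ($79.30): EOQ = 1094.9 exceeds tier's upper bound 359, so this tier is dominated.
Tier 2 ($70.20): EOQ = 1163.7 exceeds tier's upper bound 999, so this tier is dominated.
EOQ at $60.84 = 1250.0 (feasible in tier 3): TC = 51,800×$60.84 + (51,800/1250.0)×156 + (1250.0/2)×0.17×$60.84 = $3,164,440.89.
EOQ at $51.96 = 1352.6 (feasible in tier 4): TC = 51,800×$51.96 + (51,800/1352.6)×156 + (1352.6/2)×0.17×$51.96 = $2,703,476.16.
Lowest total cost among the candidates is at Q = 1352.6.

TC* ≈ $2,703,476.16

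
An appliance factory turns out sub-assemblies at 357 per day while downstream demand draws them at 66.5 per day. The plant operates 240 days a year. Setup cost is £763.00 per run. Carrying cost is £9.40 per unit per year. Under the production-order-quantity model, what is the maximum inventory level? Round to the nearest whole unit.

Annual demand D = 66.5 × 240 = 15,960.
Production build-up factor (1 − d/p) = 1 − 66.5/357 = 0.8137.
Q* = √(2DS / (H(1 − d/p))) = √(2 × 15,960 × 763 / (9.4 × 0.8137)).
= √(24,354,960 / 7.649) ≈ 1784.394.
Maximum inventory = Q*(1 − d/p) = 1784.394 × 0.8137 ≈ 1452.007.

I_max ≈ 1,452 sub-assemblies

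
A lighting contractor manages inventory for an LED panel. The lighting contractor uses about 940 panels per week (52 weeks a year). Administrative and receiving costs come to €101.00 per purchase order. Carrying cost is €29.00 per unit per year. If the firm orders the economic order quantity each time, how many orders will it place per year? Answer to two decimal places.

N ≈ 83.77 orders per year

Annual demand D = 940 × 52 = 48,880.
Q* = √(2DS/H) = √(2 × 48,880 × 101 / 29) ≈ 583.50.
Orders per year = D / Q* = 48,880 / 583.50 ≈ 83.770.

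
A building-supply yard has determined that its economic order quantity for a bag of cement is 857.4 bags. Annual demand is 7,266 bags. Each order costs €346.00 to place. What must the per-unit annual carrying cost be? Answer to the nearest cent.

Squaring Q* = √(2DS/H) gives Q*² = 2DS/H.
From Q* = √(2DS/H): H = 2DS / Q*² = 2 × 7,266 × 346 / 857.4² = 6.8397.

H ≈ €6.84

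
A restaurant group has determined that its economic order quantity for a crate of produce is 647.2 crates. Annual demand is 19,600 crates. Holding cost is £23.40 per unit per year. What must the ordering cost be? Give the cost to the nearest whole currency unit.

Invert the EOQ relation Q*² = 2DS/H.
From Q* = √(2DS/H): S = Q*²H / (2D) = 647.2² × 23.4 / (2 × 19,600) = 250.0385.

S ≈ £250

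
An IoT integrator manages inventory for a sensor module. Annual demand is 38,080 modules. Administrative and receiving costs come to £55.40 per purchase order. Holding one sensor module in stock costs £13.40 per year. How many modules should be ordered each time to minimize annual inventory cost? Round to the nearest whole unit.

EOQ = √(2DS / H) = √(2 × 38,080 × 55.4 / 13.4).
= √(4,219,264 / 13.4) = √314,870.4478 ≈ 561.133.

Q* ≈ 561 modules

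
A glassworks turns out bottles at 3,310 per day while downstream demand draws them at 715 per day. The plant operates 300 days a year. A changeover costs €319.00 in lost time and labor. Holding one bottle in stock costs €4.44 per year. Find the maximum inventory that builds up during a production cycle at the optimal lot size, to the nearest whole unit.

I_max ≈ 4,916 bottles

Annual demand D = 715 × 300 = 214,500.
Production build-up factor (1 − d/p) = 1 − 715/3,310 = 0.7840.
Q* = √(2DS / (H(1 − d/p))) = √(2 × 214,500 × 319 / (4.44 × 0.7840)).
= √(136,851,000 / 3.4809) ≈ 6270.148.
Maximum inventory = Q*(1 − d/p) = 6270.148 × 0.7840 ≈ 4915.721.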